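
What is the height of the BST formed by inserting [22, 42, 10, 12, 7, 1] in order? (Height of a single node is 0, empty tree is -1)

Insertion order: [22, 42, 10, 12, 7, 1]
Tree (level-order array): [22, 10, 42, 7, 12, None, None, 1]
Compute height bottom-up (empty subtree = -1):
  height(1) = 1 + max(-1, -1) = 0
  height(7) = 1 + max(0, -1) = 1
  height(12) = 1 + max(-1, -1) = 0
  height(10) = 1 + max(1, 0) = 2
  height(42) = 1 + max(-1, -1) = 0
  height(22) = 1 + max(2, 0) = 3
Height = 3


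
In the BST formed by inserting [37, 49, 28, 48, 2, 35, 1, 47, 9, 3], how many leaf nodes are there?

Tree built from: [37, 49, 28, 48, 2, 35, 1, 47, 9, 3]
Tree (level-order array): [37, 28, 49, 2, 35, 48, None, 1, 9, None, None, 47, None, None, None, 3]
Rule: A leaf has 0 children.
Per-node child counts:
  node 37: 2 child(ren)
  node 28: 2 child(ren)
  node 2: 2 child(ren)
  node 1: 0 child(ren)
  node 9: 1 child(ren)
  node 3: 0 child(ren)
  node 35: 0 child(ren)
  node 49: 1 child(ren)
  node 48: 1 child(ren)
  node 47: 0 child(ren)
Matching nodes: [1, 3, 35, 47]
Count of leaf nodes: 4


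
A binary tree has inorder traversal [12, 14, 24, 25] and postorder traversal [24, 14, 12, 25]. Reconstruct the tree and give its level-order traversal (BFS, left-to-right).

Inorder:   [12, 14, 24, 25]
Postorder: [24, 14, 12, 25]
Algorithm: postorder visits root last, so walk postorder right-to-left;
each value is the root of the current inorder slice — split it at that
value, recurse on the right subtree first, then the left.
Recursive splits:
  root=25; inorder splits into left=[12, 14, 24], right=[]
  root=12; inorder splits into left=[], right=[14, 24]
  root=14; inorder splits into left=[], right=[24]
  root=24; inorder splits into left=[], right=[]
Reconstructed level-order: [25, 12, 14, 24]


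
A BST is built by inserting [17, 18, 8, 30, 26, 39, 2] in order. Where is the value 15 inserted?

Starting tree (level order): [17, 8, 18, 2, None, None, 30, None, None, 26, 39]
Insertion path: 17 -> 8
Result: insert 15 as right child of 8
Final tree (level order): [17, 8, 18, 2, 15, None, 30, None, None, None, None, 26, 39]


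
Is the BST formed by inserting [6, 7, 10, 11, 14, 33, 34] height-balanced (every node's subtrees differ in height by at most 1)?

Tree (level-order array): [6, None, 7, None, 10, None, 11, None, 14, None, 33, None, 34]
Definition: a tree is height-balanced if, at every node, |h(left) - h(right)| <= 1 (empty subtree has height -1).
Bottom-up per-node check:
  node 34: h_left=-1, h_right=-1, diff=0 [OK], height=0
  node 33: h_left=-1, h_right=0, diff=1 [OK], height=1
  node 14: h_left=-1, h_right=1, diff=2 [FAIL (|-1-1|=2 > 1)], height=2
  node 11: h_left=-1, h_right=2, diff=3 [FAIL (|-1-2|=3 > 1)], height=3
  node 10: h_left=-1, h_right=3, diff=4 [FAIL (|-1-3|=4 > 1)], height=4
  node 7: h_left=-1, h_right=4, diff=5 [FAIL (|-1-4|=5 > 1)], height=5
  node 6: h_left=-1, h_right=5, diff=6 [FAIL (|-1-5|=6 > 1)], height=6
Node 14 violates the condition: |-1 - 1| = 2 > 1.
Result: Not balanced


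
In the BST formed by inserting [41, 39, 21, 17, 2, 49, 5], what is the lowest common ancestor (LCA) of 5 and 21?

Tree insertion order: [41, 39, 21, 17, 2, 49, 5]
Tree (level-order array): [41, 39, 49, 21, None, None, None, 17, None, 2, None, None, 5]
In a BST, the LCA of p=5, q=21 is the first node v on the
root-to-leaf path with p <= v <= q (go left if both < v, right if both > v).
Walk from root:
  at 41: both 5 and 21 < 41, go left
  at 39: both 5 and 21 < 39, go left
  at 21: 5 <= 21 <= 21, this is the LCA
LCA = 21


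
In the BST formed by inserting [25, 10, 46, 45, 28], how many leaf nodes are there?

Tree built from: [25, 10, 46, 45, 28]
Tree (level-order array): [25, 10, 46, None, None, 45, None, 28]
Rule: A leaf has 0 children.
Per-node child counts:
  node 25: 2 child(ren)
  node 10: 0 child(ren)
  node 46: 1 child(ren)
  node 45: 1 child(ren)
  node 28: 0 child(ren)
Matching nodes: [10, 28]
Count of leaf nodes: 2


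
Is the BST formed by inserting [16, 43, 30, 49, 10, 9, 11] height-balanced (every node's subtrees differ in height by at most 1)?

Tree (level-order array): [16, 10, 43, 9, 11, 30, 49]
Definition: a tree is height-balanced if, at every node, |h(left) - h(right)| <= 1 (empty subtree has height -1).
Bottom-up per-node check:
  node 9: h_left=-1, h_right=-1, diff=0 [OK], height=0
  node 11: h_left=-1, h_right=-1, diff=0 [OK], height=0
  node 10: h_left=0, h_right=0, diff=0 [OK], height=1
  node 30: h_left=-1, h_right=-1, diff=0 [OK], height=0
  node 49: h_left=-1, h_right=-1, diff=0 [OK], height=0
  node 43: h_left=0, h_right=0, diff=0 [OK], height=1
  node 16: h_left=1, h_right=1, diff=0 [OK], height=2
All nodes satisfy the balance condition.
Result: Balanced


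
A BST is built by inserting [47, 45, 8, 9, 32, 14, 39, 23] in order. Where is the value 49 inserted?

Starting tree (level order): [47, 45, None, 8, None, None, 9, None, 32, 14, 39, None, 23]
Insertion path: 47
Result: insert 49 as right child of 47
Final tree (level order): [47, 45, 49, 8, None, None, None, None, 9, None, 32, 14, 39, None, 23]


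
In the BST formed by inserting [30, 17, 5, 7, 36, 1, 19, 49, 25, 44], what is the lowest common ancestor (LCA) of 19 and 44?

Tree insertion order: [30, 17, 5, 7, 36, 1, 19, 49, 25, 44]
Tree (level-order array): [30, 17, 36, 5, 19, None, 49, 1, 7, None, 25, 44]
In a BST, the LCA of p=19, q=44 is the first node v on the
root-to-leaf path with p <= v <= q (go left if both < v, right if both > v).
Walk from root:
  at 30: 19 <= 30 <= 44, this is the LCA
LCA = 30


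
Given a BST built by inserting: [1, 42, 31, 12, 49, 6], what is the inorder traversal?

Tree insertion order: [1, 42, 31, 12, 49, 6]
Tree (level-order array): [1, None, 42, 31, 49, 12, None, None, None, 6]
Inorder traversal: [1, 6, 12, 31, 42, 49]


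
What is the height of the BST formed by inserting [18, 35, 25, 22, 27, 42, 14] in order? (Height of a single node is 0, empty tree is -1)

Insertion order: [18, 35, 25, 22, 27, 42, 14]
Tree (level-order array): [18, 14, 35, None, None, 25, 42, 22, 27]
Compute height bottom-up (empty subtree = -1):
  height(14) = 1 + max(-1, -1) = 0
  height(22) = 1 + max(-1, -1) = 0
  height(27) = 1 + max(-1, -1) = 0
  height(25) = 1 + max(0, 0) = 1
  height(42) = 1 + max(-1, -1) = 0
  height(35) = 1 + max(1, 0) = 2
  height(18) = 1 + max(0, 2) = 3
Height = 3


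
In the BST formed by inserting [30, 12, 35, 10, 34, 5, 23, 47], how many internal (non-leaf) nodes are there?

Tree built from: [30, 12, 35, 10, 34, 5, 23, 47]
Tree (level-order array): [30, 12, 35, 10, 23, 34, 47, 5]
Rule: An internal node has at least one child.
Per-node child counts:
  node 30: 2 child(ren)
  node 12: 2 child(ren)
  node 10: 1 child(ren)
  node 5: 0 child(ren)
  node 23: 0 child(ren)
  node 35: 2 child(ren)
  node 34: 0 child(ren)
  node 47: 0 child(ren)
Matching nodes: [30, 12, 10, 35]
Count of internal (non-leaf) nodes: 4


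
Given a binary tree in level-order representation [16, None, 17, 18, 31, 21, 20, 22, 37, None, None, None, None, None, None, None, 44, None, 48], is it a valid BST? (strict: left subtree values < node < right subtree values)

Level-order array: [16, None, 17, 18, 31, 21, 20, 22, 37, None, None, None, None, None, None, None, 44, None, 48]
Validate using subtree bounds (lo, hi): at each node, require lo < value < hi,
then recurse left with hi=value and right with lo=value.
Preorder trace (stopping at first violation):
  at node 16 with bounds (-inf, +inf): OK
  at node 17 with bounds (16, +inf): OK
  at node 18 with bounds (16, 17): VIOLATION
Node 18 violates its bound: not (16 < 18 < 17).
Result: Not a valid BST


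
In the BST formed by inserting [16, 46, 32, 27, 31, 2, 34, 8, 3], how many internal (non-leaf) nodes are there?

Tree built from: [16, 46, 32, 27, 31, 2, 34, 8, 3]
Tree (level-order array): [16, 2, 46, None, 8, 32, None, 3, None, 27, 34, None, None, None, 31]
Rule: An internal node has at least one child.
Per-node child counts:
  node 16: 2 child(ren)
  node 2: 1 child(ren)
  node 8: 1 child(ren)
  node 3: 0 child(ren)
  node 46: 1 child(ren)
  node 32: 2 child(ren)
  node 27: 1 child(ren)
  node 31: 0 child(ren)
  node 34: 0 child(ren)
Matching nodes: [16, 2, 8, 46, 32, 27]
Count of internal (non-leaf) nodes: 6


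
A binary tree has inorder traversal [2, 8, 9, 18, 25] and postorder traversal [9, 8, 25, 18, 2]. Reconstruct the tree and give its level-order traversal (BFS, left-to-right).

Inorder:   [2, 8, 9, 18, 25]
Postorder: [9, 8, 25, 18, 2]
Algorithm: postorder visits root last, so walk postorder right-to-left;
each value is the root of the current inorder slice — split it at that
value, recurse on the right subtree first, then the left.
Recursive splits:
  root=2; inorder splits into left=[], right=[8, 9, 18, 25]
  root=18; inorder splits into left=[8, 9], right=[25]
  root=25; inorder splits into left=[], right=[]
  root=8; inorder splits into left=[], right=[9]
  root=9; inorder splits into left=[], right=[]
Reconstructed level-order: [2, 18, 8, 25, 9]


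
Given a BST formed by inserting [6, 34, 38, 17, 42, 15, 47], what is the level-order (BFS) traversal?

Tree insertion order: [6, 34, 38, 17, 42, 15, 47]
Tree (level-order array): [6, None, 34, 17, 38, 15, None, None, 42, None, None, None, 47]
BFS from the root, enqueuing left then right child of each popped node:
  queue [6] -> pop 6, enqueue [34], visited so far: [6]
  queue [34] -> pop 34, enqueue [17, 38], visited so far: [6, 34]
  queue [17, 38] -> pop 17, enqueue [15], visited so far: [6, 34, 17]
  queue [38, 15] -> pop 38, enqueue [42], visited so far: [6, 34, 17, 38]
  queue [15, 42] -> pop 15, enqueue [none], visited so far: [6, 34, 17, 38, 15]
  queue [42] -> pop 42, enqueue [47], visited so far: [6, 34, 17, 38, 15, 42]
  queue [47] -> pop 47, enqueue [none], visited so far: [6, 34, 17, 38, 15, 42, 47]
Result: [6, 34, 17, 38, 15, 42, 47]


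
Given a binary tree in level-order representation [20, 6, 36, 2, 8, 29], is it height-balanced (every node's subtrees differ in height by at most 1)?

Tree (level-order array): [20, 6, 36, 2, 8, 29]
Definition: a tree is height-balanced if, at every node, |h(left) - h(right)| <= 1 (empty subtree has height -1).
Bottom-up per-node check:
  node 2: h_left=-1, h_right=-1, diff=0 [OK], height=0
  node 8: h_left=-1, h_right=-1, diff=0 [OK], height=0
  node 6: h_left=0, h_right=0, diff=0 [OK], height=1
  node 29: h_left=-1, h_right=-1, diff=0 [OK], height=0
  node 36: h_left=0, h_right=-1, diff=1 [OK], height=1
  node 20: h_left=1, h_right=1, diff=0 [OK], height=2
All nodes satisfy the balance condition.
Result: Balanced


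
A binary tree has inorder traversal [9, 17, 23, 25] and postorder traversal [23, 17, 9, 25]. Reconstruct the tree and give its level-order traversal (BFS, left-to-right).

Inorder:   [9, 17, 23, 25]
Postorder: [23, 17, 9, 25]
Algorithm: postorder visits root last, so walk postorder right-to-left;
each value is the root of the current inorder slice — split it at that
value, recurse on the right subtree first, then the left.
Recursive splits:
  root=25; inorder splits into left=[9, 17, 23], right=[]
  root=9; inorder splits into left=[], right=[17, 23]
  root=17; inorder splits into left=[], right=[23]
  root=23; inorder splits into left=[], right=[]
Reconstructed level-order: [25, 9, 17, 23]


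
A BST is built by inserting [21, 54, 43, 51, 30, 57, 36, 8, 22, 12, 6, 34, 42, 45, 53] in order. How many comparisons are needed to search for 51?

Search path for 51: 21 -> 54 -> 43 -> 51
Found: True
Comparisons: 4


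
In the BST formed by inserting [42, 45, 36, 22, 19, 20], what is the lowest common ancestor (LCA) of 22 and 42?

Tree insertion order: [42, 45, 36, 22, 19, 20]
Tree (level-order array): [42, 36, 45, 22, None, None, None, 19, None, None, 20]
In a BST, the LCA of p=22, q=42 is the first node v on the
root-to-leaf path with p <= v <= q (go left if both < v, right if both > v).
Walk from root:
  at 42: 22 <= 42 <= 42, this is the LCA
LCA = 42


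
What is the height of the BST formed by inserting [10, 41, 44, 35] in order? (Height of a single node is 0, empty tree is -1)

Insertion order: [10, 41, 44, 35]
Tree (level-order array): [10, None, 41, 35, 44]
Compute height bottom-up (empty subtree = -1):
  height(35) = 1 + max(-1, -1) = 0
  height(44) = 1 + max(-1, -1) = 0
  height(41) = 1 + max(0, 0) = 1
  height(10) = 1 + max(-1, 1) = 2
Height = 2


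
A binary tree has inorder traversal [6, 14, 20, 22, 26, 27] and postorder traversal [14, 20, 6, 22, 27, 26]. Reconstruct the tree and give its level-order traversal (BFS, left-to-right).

Inorder:   [6, 14, 20, 22, 26, 27]
Postorder: [14, 20, 6, 22, 27, 26]
Algorithm: postorder visits root last, so walk postorder right-to-left;
each value is the root of the current inorder slice — split it at that
value, recurse on the right subtree first, then the left.
Recursive splits:
  root=26; inorder splits into left=[6, 14, 20, 22], right=[27]
  root=27; inorder splits into left=[], right=[]
  root=22; inorder splits into left=[6, 14, 20], right=[]
  root=6; inorder splits into left=[], right=[14, 20]
  root=20; inorder splits into left=[14], right=[]
  root=14; inorder splits into left=[], right=[]
Reconstructed level-order: [26, 22, 27, 6, 20, 14]


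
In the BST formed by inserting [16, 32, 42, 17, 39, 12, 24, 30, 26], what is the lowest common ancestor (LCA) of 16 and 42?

Tree insertion order: [16, 32, 42, 17, 39, 12, 24, 30, 26]
Tree (level-order array): [16, 12, 32, None, None, 17, 42, None, 24, 39, None, None, 30, None, None, 26]
In a BST, the LCA of p=16, q=42 is the first node v on the
root-to-leaf path with p <= v <= q (go left if both < v, right if both > v).
Walk from root:
  at 16: 16 <= 16 <= 42, this is the LCA
LCA = 16


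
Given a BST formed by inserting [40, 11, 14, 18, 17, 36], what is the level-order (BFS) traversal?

Tree insertion order: [40, 11, 14, 18, 17, 36]
Tree (level-order array): [40, 11, None, None, 14, None, 18, 17, 36]
BFS from the root, enqueuing left then right child of each popped node:
  queue [40] -> pop 40, enqueue [11], visited so far: [40]
  queue [11] -> pop 11, enqueue [14], visited so far: [40, 11]
  queue [14] -> pop 14, enqueue [18], visited so far: [40, 11, 14]
  queue [18] -> pop 18, enqueue [17, 36], visited so far: [40, 11, 14, 18]
  queue [17, 36] -> pop 17, enqueue [none], visited so far: [40, 11, 14, 18, 17]
  queue [36] -> pop 36, enqueue [none], visited so far: [40, 11, 14, 18, 17, 36]
Result: [40, 11, 14, 18, 17, 36]


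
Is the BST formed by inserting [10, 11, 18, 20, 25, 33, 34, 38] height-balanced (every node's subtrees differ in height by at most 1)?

Tree (level-order array): [10, None, 11, None, 18, None, 20, None, 25, None, 33, None, 34, None, 38]
Definition: a tree is height-balanced if, at every node, |h(left) - h(right)| <= 1 (empty subtree has height -1).
Bottom-up per-node check:
  node 38: h_left=-1, h_right=-1, diff=0 [OK], height=0
  node 34: h_left=-1, h_right=0, diff=1 [OK], height=1
  node 33: h_left=-1, h_right=1, diff=2 [FAIL (|-1-1|=2 > 1)], height=2
  node 25: h_left=-1, h_right=2, diff=3 [FAIL (|-1-2|=3 > 1)], height=3
  node 20: h_left=-1, h_right=3, diff=4 [FAIL (|-1-3|=4 > 1)], height=4
  node 18: h_left=-1, h_right=4, diff=5 [FAIL (|-1-4|=5 > 1)], height=5
  node 11: h_left=-1, h_right=5, diff=6 [FAIL (|-1-5|=6 > 1)], height=6
  node 10: h_left=-1, h_right=6, diff=7 [FAIL (|-1-6|=7 > 1)], height=7
Node 33 violates the condition: |-1 - 1| = 2 > 1.
Result: Not balanced


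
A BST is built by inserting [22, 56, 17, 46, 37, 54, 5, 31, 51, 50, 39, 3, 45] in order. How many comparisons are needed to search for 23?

Search path for 23: 22 -> 56 -> 46 -> 37 -> 31
Found: False
Comparisons: 5


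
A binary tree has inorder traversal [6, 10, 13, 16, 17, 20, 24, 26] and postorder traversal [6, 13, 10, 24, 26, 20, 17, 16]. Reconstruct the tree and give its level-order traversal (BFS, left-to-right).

Inorder:   [6, 10, 13, 16, 17, 20, 24, 26]
Postorder: [6, 13, 10, 24, 26, 20, 17, 16]
Algorithm: postorder visits root last, so walk postorder right-to-left;
each value is the root of the current inorder slice — split it at that
value, recurse on the right subtree first, then the left.
Recursive splits:
  root=16; inorder splits into left=[6, 10, 13], right=[17, 20, 24, 26]
  root=17; inorder splits into left=[], right=[20, 24, 26]
  root=20; inorder splits into left=[], right=[24, 26]
  root=26; inorder splits into left=[24], right=[]
  root=24; inorder splits into left=[], right=[]
  root=10; inorder splits into left=[6], right=[13]
  root=13; inorder splits into left=[], right=[]
  root=6; inorder splits into left=[], right=[]
Reconstructed level-order: [16, 10, 17, 6, 13, 20, 26, 24]


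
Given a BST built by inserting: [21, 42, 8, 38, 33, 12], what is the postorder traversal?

Tree insertion order: [21, 42, 8, 38, 33, 12]
Tree (level-order array): [21, 8, 42, None, 12, 38, None, None, None, 33]
Postorder traversal: [12, 8, 33, 38, 42, 21]


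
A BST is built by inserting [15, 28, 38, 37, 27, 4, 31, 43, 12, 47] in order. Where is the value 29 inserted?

Starting tree (level order): [15, 4, 28, None, 12, 27, 38, None, None, None, None, 37, 43, 31, None, None, 47]
Insertion path: 15 -> 28 -> 38 -> 37 -> 31
Result: insert 29 as left child of 31
Final tree (level order): [15, 4, 28, None, 12, 27, 38, None, None, None, None, 37, 43, 31, None, None, 47, 29]


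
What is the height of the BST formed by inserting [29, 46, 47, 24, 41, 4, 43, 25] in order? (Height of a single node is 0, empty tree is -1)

Insertion order: [29, 46, 47, 24, 41, 4, 43, 25]
Tree (level-order array): [29, 24, 46, 4, 25, 41, 47, None, None, None, None, None, 43]
Compute height bottom-up (empty subtree = -1):
  height(4) = 1 + max(-1, -1) = 0
  height(25) = 1 + max(-1, -1) = 0
  height(24) = 1 + max(0, 0) = 1
  height(43) = 1 + max(-1, -1) = 0
  height(41) = 1 + max(-1, 0) = 1
  height(47) = 1 + max(-1, -1) = 0
  height(46) = 1 + max(1, 0) = 2
  height(29) = 1 + max(1, 2) = 3
Height = 3


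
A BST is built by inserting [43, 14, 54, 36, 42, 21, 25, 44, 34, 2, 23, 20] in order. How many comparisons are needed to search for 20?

Search path for 20: 43 -> 14 -> 36 -> 21 -> 20
Found: True
Comparisons: 5


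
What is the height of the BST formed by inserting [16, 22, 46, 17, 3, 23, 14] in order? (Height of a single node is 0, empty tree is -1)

Insertion order: [16, 22, 46, 17, 3, 23, 14]
Tree (level-order array): [16, 3, 22, None, 14, 17, 46, None, None, None, None, 23]
Compute height bottom-up (empty subtree = -1):
  height(14) = 1 + max(-1, -1) = 0
  height(3) = 1 + max(-1, 0) = 1
  height(17) = 1 + max(-1, -1) = 0
  height(23) = 1 + max(-1, -1) = 0
  height(46) = 1 + max(0, -1) = 1
  height(22) = 1 + max(0, 1) = 2
  height(16) = 1 + max(1, 2) = 3
Height = 3


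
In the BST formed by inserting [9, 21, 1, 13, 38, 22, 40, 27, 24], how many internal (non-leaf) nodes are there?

Tree built from: [9, 21, 1, 13, 38, 22, 40, 27, 24]
Tree (level-order array): [9, 1, 21, None, None, 13, 38, None, None, 22, 40, None, 27, None, None, 24]
Rule: An internal node has at least one child.
Per-node child counts:
  node 9: 2 child(ren)
  node 1: 0 child(ren)
  node 21: 2 child(ren)
  node 13: 0 child(ren)
  node 38: 2 child(ren)
  node 22: 1 child(ren)
  node 27: 1 child(ren)
  node 24: 0 child(ren)
  node 40: 0 child(ren)
Matching nodes: [9, 21, 38, 22, 27]
Count of internal (non-leaf) nodes: 5


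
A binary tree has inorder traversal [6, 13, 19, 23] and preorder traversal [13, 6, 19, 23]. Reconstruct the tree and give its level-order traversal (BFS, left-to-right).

Inorder:  [6, 13, 19, 23]
Preorder: [13, 6, 19, 23]
Algorithm: preorder visits root first, so consume preorder in order;
for each root, split the current inorder slice at that value into
left-subtree inorder and right-subtree inorder, then recurse.
Recursive splits:
  root=13; inorder splits into left=[6], right=[19, 23]
  root=6; inorder splits into left=[], right=[]
  root=19; inorder splits into left=[], right=[23]
  root=23; inorder splits into left=[], right=[]
Reconstructed level-order: [13, 6, 19, 23]


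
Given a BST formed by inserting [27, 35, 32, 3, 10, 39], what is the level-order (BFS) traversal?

Tree insertion order: [27, 35, 32, 3, 10, 39]
Tree (level-order array): [27, 3, 35, None, 10, 32, 39]
BFS from the root, enqueuing left then right child of each popped node:
  queue [27] -> pop 27, enqueue [3, 35], visited so far: [27]
  queue [3, 35] -> pop 3, enqueue [10], visited so far: [27, 3]
  queue [35, 10] -> pop 35, enqueue [32, 39], visited so far: [27, 3, 35]
  queue [10, 32, 39] -> pop 10, enqueue [none], visited so far: [27, 3, 35, 10]
  queue [32, 39] -> pop 32, enqueue [none], visited so far: [27, 3, 35, 10, 32]
  queue [39] -> pop 39, enqueue [none], visited so far: [27, 3, 35, 10, 32, 39]
Result: [27, 3, 35, 10, 32, 39]


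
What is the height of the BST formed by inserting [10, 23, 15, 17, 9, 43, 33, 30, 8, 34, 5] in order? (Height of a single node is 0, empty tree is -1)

Insertion order: [10, 23, 15, 17, 9, 43, 33, 30, 8, 34, 5]
Tree (level-order array): [10, 9, 23, 8, None, 15, 43, 5, None, None, 17, 33, None, None, None, None, None, 30, 34]
Compute height bottom-up (empty subtree = -1):
  height(5) = 1 + max(-1, -1) = 0
  height(8) = 1 + max(0, -1) = 1
  height(9) = 1 + max(1, -1) = 2
  height(17) = 1 + max(-1, -1) = 0
  height(15) = 1 + max(-1, 0) = 1
  height(30) = 1 + max(-1, -1) = 0
  height(34) = 1 + max(-1, -1) = 0
  height(33) = 1 + max(0, 0) = 1
  height(43) = 1 + max(1, -1) = 2
  height(23) = 1 + max(1, 2) = 3
  height(10) = 1 + max(2, 3) = 4
Height = 4


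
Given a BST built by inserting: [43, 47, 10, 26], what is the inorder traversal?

Tree insertion order: [43, 47, 10, 26]
Tree (level-order array): [43, 10, 47, None, 26]
Inorder traversal: [10, 26, 43, 47]


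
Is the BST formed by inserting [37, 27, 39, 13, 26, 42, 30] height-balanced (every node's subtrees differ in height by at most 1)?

Tree (level-order array): [37, 27, 39, 13, 30, None, 42, None, 26]
Definition: a tree is height-balanced if, at every node, |h(left) - h(right)| <= 1 (empty subtree has height -1).
Bottom-up per-node check:
  node 26: h_left=-1, h_right=-1, diff=0 [OK], height=0
  node 13: h_left=-1, h_right=0, diff=1 [OK], height=1
  node 30: h_left=-1, h_right=-1, diff=0 [OK], height=0
  node 27: h_left=1, h_right=0, diff=1 [OK], height=2
  node 42: h_left=-1, h_right=-1, diff=0 [OK], height=0
  node 39: h_left=-1, h_right=0, diff=1 [OK], height=1
  node 37: h_left=2, h_right=1, diff=1 [OK], height=3
All nodes satisfy the balance condition.
Result: Balanced


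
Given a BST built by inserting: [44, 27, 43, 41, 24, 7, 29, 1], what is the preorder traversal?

Tree insertion order: [44, 27, 43, 41, 24, 7, 29, 1]
Tree (level-order array): [44, 27, None, 24, 43, 7, None, 41, None, 1, None, 29]
Preorder traversal: [44, 27, 24, 7, 1, 43, 41, 29]


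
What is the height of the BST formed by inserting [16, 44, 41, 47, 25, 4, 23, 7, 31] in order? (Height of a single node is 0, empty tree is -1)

Insertion order: [16, 44, 41, 47, 25, 4, 23, 7, 31]
Tree (level-order array): [16, 4, 44, None, 7, 41, 47, None, None, 25, None, None, None, 23, 31]
Compute height bottom-up (empty subtree = -1):
  height(7) = 1 + max(-1, -1) = 0
  height(4) = 1 + max(-1, 0) = 1
  height(23) = 1 + max(-1, -1) = 0
  height(31) = 1 + max(-1, -1) = 0
  height(25) = 1 + max(0, 0) = 1
  height(41) = 1 + max(1, -1) = 2
  height(47) = 1 + max(-1, -1) = 0
  height(44) = 1 + max(2, 0) = 3
  height(16) = 1 + max(1, 3) = 4
Height = 4


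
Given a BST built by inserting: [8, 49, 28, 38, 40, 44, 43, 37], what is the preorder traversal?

Tree insertion order: [8, 49, 28, 38, 40, 44, 43, 37]
Tree (level-order array): [8, None, 49, 28, None, None, 38, 37, 40, None, None, None, 44, 43]
Preorder traversal: [8, 49, 28, 38, 37, 40, 44, 43]


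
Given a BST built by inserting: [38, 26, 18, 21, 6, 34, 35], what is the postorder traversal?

Tree insertion order: [38, 26, 18, 21, 6, 34, 35]
Tree (level-order array): [38, 26, None, 18, 34, 6, 21, None, 35]
Postorder traversal: [6, 21, 18, 35, 34, 26, 38]


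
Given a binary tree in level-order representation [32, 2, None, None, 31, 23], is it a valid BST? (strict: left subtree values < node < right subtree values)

Level-order array: [32, 2, None, None, 31, 23]
Validate using subtree bounds (lo, hi): at each node, require lo < value < hi,
then recurse left with hi=value and right with lo=value.
Preorder trace (stopping at first violation):
  at node 32 with bounds (-inf, +inf): OK
  at node 2 with bounds (-inf, 32): OK
  at node 31 with bounds (2, 32): OK
  at node 23 with bounds (2, 31): OK
No violation found at any node.
Result: Valid BST


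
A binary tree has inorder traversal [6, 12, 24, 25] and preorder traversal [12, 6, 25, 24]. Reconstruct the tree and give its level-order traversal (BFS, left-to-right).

Inorder:  [6, 12, 24, 25]
Preorder: [12, 6, 25, 24]
Algorithm: preorder visits root first, so consume preorder in order;
for each root, split the current inorder slice at that value into
left-subtree inorder and right-subtree inorder, then recurse.
Recursive splits:
  root=12; inorder splits into left=[6], right=[24, 25]
  root=6; inorder splits into left=[], right=[]
  root=25; inorder splits into left=[24], right=[]
  root=24; inorder splits into left=[], right=[]
Reconstructed level-order: [12, 6, 25, 24]


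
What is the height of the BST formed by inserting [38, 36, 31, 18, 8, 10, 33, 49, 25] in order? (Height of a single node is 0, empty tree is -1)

Insertion order: [38, 36, 31, 18, 8, 10, 33, 49, 25]
Tree (level-order array): [38, 36, 49, 31, None, None, None, 18, 33, 8, 25, None, None, None, 10]
Compute height bottom-up (empty subtree = -1):
  height(10) = 1 + max(-1, -1) = 0
  height(8) = 1 + max(-1, 0) = 1
  height(25) = 1 + max(-1, -1) = 0
  height(18) = 1 + max(1, 0) = 2
  height(33) = 1 + max(-1, -1) = 0
  height(31) = 1 + max(2, 0) = 3
  height(36) = 1 + max(3, -1) = 4
  height(49) = 1 + max(-1, -1) = 0
  height(38) = 1 + max(4, 0) = 5
Height = 5


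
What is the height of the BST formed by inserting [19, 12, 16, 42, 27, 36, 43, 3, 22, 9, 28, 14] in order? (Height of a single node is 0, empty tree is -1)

Insertion order: [19, 12, 16, 42, 27, 36, 43, 3, 22, 9, 28, 14]
Tree (level-order array): [19, 12, 42, 3, 16, 27, 43, None, 9, 14, None, 22, 36, None, None, None, None, None, None, None, None, 28]
Compute height bottom-up (empty subtree = -1):
  height(9) = 1 + max(-1, -1) = 0
  height(3) = 1 + max(-1, 0) = 1
  height(14) = 1 + max(-1, -1) = 0
  height(16) = 1 + max(0, -1) = 1
  height(12) = 1 + max(1, 1) = 2
  height(22) = 1 + max(-1, -1) = 0
  height(28) = 1 + max(-1, -1) = 0
  height(36) = 1 + max(0, -1) = 1
  height(27) = 1 + max(0, 1) = 2
  height(43) = 1 + max(-1, -1) = 0
  height(42) = 1 + max(2, 0) = 3
  height(19) = 1 + max(2, 3) = 4
Height = 4


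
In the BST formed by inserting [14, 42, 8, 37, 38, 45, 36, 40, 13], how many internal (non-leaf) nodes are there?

Tree built from: [14, 42, 8, 37, 38, 45, 36, 40, 13]
Tree (level-order array): [14, 8, 42, None, 13, 37, 45, None, None, 36, 38, None, None, None, None, None, 40]
Rule: An internal node has at least one child.
Per-node child counts:
  node 14: 2 child(ren)
  node 8: 1 child(ren)
  node 13: 0 child(ren)
  node 42: 2 child(ren)
  node 37: 2 child(ren)
  node 36: 0 child(ren)
  node 38: 1 child(ren)
  node 40: 0 child(ren)
  node 45: 0 child(ren)
Matching nodes: [14, 8, 42, 37, 38]
Count of internal (non-leaf) nodes: 5


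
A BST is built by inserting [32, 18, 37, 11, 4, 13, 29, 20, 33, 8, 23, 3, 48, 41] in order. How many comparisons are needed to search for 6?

Search path for 6: 32 -> 18 -> 11 -> 4 -> 8
Found: False
Comparisons: 5


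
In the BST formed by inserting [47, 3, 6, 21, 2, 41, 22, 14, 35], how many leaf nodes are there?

Tree built from: [47, 3, 6, 21, 2, 41, 22, 14, 35]
Tree (level-order array): [47, 3, None, 2, 6, None, None, None, 21, 14, 41, None, None, 22, None, None, 35]
Rule: A leaf has 0 children.
Per-node child counts:
  node 47: 1 child(ren)
  node 3: 2 child(ren)
  node 2: 0 child(ren)
  node 6: 1 child(ren)
  node 21: 2 child(ren)
  node 14: 0 child(ren)
  node 41: 1 child(ren)
  node 22: 1 child(ren)
  node 35: 0 child(ren)
Matching nodes: [2, 14, 35]
Count of leaf nodes: 3


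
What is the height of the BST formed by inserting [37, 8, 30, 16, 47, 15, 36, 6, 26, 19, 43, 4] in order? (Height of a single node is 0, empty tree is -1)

Insertion order: [37, 8, 30, 16, 47, 15, 36, 6, 26, 19, 43, 4]
Tree (level-order array): [37, 8, 47, 6, 30, 43, None, 4, None, 16, 36, None, None, None, None, 15, 26, None, None, None, None, 19]
Compute height bottom-up (empty subtree = -1):
  height(4) = 1 + max(-1, -1) = 0
  height(6) = 1 + max(0, -1) = 1
  height(15) = 1 + max(-1, -1) = 0
  height(19) = 1 + max(-1, -1) = 0
  height(26) = 1 + max(0, -1) = 1
  height(16) = 1 + max(0, 1) = 2
  height(36) = 1 + max(-1, -1) = 0
  height(30) = 1 + max(2, 0) = 3
  height(8) = 1 + max(1, 3) = 4
  height(43) = 1 + max(-1, -1) = 0
  height(47) = 1 + max(0, -1) = 1
  height(37) = 1 + max(4, 1) = 5
Height = 5


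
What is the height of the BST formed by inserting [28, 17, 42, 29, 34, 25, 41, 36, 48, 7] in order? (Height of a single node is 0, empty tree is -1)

Insertion order: [28, 17, 42, 29, 34, 25, 41, 36, 48, 7]
Tree (level-order array): [28, 17, 42, 7, 25, 29, 48, None, None, None, None, None, 34, None, None, None, 41, 36]
Compute height bottom-up (empty subtree = -1):
  height(7) = 1 + max(-1, -1) = 0
  height(25) = 1 + max(-1, -1) = 0
  height(17) = 1 + max(0, 0) = 1
  height(36) = 1 + max(-1, -1) = 0
  height(41) = 1 + max(0, -1) = 1
  height(34) = 1 + max(-1, 1) = 2
  height(29) = 1 + max(-1, 2) = 3
  height(48) = 1 + max(-1, -1) = 0
  height(42) = 1 + max(3, 0) = 4
  height(28) = 1 + max(1, 4) = 5
Height = 5


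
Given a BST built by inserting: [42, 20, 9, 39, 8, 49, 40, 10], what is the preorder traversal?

Tree insertion order: [42, 20, 9, 39, 8, 49, 40, 10]
Tree (level-order array): [42, 20, 49, 9, 39, None, None, 8, 10, None, 40]
Preorder traversal: [42, 20, 9, 8, 10, 39, 40, 49]


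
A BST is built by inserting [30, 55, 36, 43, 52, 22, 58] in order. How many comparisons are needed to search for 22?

Search path for 22: 30 -> 22
Found: True
Comparisons: 2


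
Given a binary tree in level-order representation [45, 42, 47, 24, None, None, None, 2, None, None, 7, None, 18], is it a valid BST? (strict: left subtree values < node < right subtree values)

Level-order array: [45, 42, 47, 24, None, None, None, 2, None, None, 7, None, 18]
Validate using subtree bounds (lo, hi): at each node, require lo < value < hi,
then recurse left with hi=value and right with lo=value.
Preorder trace (stopping at first violation):
  at node 45 with bounds (-inf, +inf): OK
  at node 42 with bounds (-inf, 45): OK
  at node 24 with bounds (-inf, 42): OK
  at node 2 with bounds (-inf, 24): OK
  at node 7 with bounds (2, 24): OK
  at node 18 with bounds (7, 24): OK
  at node 47 with bounds (45, +inf): OK
No violation found at any node.
Result: Valid BST


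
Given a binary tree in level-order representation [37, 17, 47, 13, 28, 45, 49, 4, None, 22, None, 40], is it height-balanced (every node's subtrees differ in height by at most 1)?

Tree (level-order array): [37, 17, 47, 13, 28, 45, 49, 4, None, 22, None, 40]
Definition: a tree is height-balanced if, at every node, |h(left) - h(right)| <= 1 (empty subtree has height -1).
Bottom-up per-node check:
  node 4: h_left=-1, h_right=-1, diff=0 [OK], height=0
  node 13: h_left=0, h_right=-1, diff=1 [OK], height=1
  node 22: h_left=-1, h_right=-1, diff=0 [OK], height=0
  node 28: h_left=0, h_right=-1, diff=1 [OK], height=1
  node 17: h_left=1, h_right=1, diff=0 [OK], height=2
  node 40: h_left=-1, h_right=-1, diff=0 [OK], height=0
  node 45: h_left=0, h_right=-1, diff=1 [OK], height=1
  node 49: h_left=-1, h_right=-1, diff=0 [OK], height=0
  node 47: h_left=1, h_right=0, diff=1 [OK], height=2
  node 37: h_left=2, h_right=2, diff=0 [OK], height=3
All nodes satisfy the balance condition.
Result: Balanced


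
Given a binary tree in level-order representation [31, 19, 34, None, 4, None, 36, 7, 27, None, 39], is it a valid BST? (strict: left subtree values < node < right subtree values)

Level-order array: [31, 19, 34, None, 4, None, 36, 7, 27, None, 39]
Validate using subtree bounds (lo, hi): at each node, require lo < value < hi,
then recurse left with hi=value and right with lo=value.
Preorder trace (stopping at first violation):
  at node 31 with bounds (-inf, +inf): OK
  at node 19 with bounds (-inf, 31): OK
  at node 4 with bounds (19, 31): VIOLATION
Node 4 violates its bound: not (19 < 4 < 31).
Result: Not a valid BST


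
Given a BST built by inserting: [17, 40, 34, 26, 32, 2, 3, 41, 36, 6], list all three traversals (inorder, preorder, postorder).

Tree insertion order: [17, 40, 34, 26, 32, 2, 3, 41, 36, 6]
Tree (level-order array): [17, 2, 40, None, 3, 34, 41, None, 6, 26, 36, None, None, None, None, None, 32]
Inorder (L, root, R): [2, 3, 6, 17, 26, 32, 34, 36, 40, 41]
Preorder (root, L, R): [17, 2, 3, 6, 40, 34, 26, 32, 36, 41]
Postorder (L, R, root): [6, 3, 2, 32, 26, 36, 34, 41, 40, 17]


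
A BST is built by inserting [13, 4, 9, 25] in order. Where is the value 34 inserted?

Starting tree (level order): [13, 4, 25, None, 9]
Insertion path: 13 -> 25
Result: insert 34 as right child of 25
Final tree (level order): [13, 4, 25, None, 9, None, 34]


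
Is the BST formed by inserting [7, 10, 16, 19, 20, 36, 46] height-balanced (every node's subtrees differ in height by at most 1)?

Tree (level-order array): [7, None, 10, None, 16, None, 19, None, 20, None, 36, None, 46]
Definition: a tree is height-balanced if, at every node, |h(left) - h(right)| <= 1 (empty subtree has height -1).
Bottom-up per-node check:
  node 46: h_left=-1, h_right=-1, diff=0 [OK], height=0
  node 36: h_left=-1, h_right=0, diff=1 [OK], height=1
  node 20: h_left=-1, h_right=1, diff=2 [FAIL (|-1-1|=2 > 1)], height=2
  node 19: h_left=-1, h_right=2, diff=3 [FAIL (|-1-2|=3 > 1)], height=3
  node 16: h_left=-1, h_right=3, diff=4 [FAIL (|-1-3|=4 > 1)], height=4
  node 10: h_left=-1, h_right=4, diff=5 [FAIL (|-1-4|=5 > 1)], height=5
  node 7: h_left=-1, h_right=5, diff=6 [FAIL (|-1-5|=6 > 1)], height=6
Node 20 violates the condition: |-1 - 1| = 2 > 1.
Result: Not balanced


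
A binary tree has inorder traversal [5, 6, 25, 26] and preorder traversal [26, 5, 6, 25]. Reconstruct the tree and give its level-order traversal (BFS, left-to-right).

Inorder:  [5, 6, 25, 26]
Preorder: [26, 5, 6, 25]
Algorithm: preorder visits root first, so consume preorder in order;
for each root, split the current inorder slice at that value into
left-subtree inorder and right-subtree inorder, then recurse.
Recursive splits:
  root=26; inorder splits into left=[5, 6, 25], right=[]
  root=5; inorder splits into left=[], right=[6, 25]
  root=6; inorder splits into left=[], right=[25]
  root=25; inorder splits into left=[], right=[]
Reconstructed level-order: [26, 5, 6, 25]


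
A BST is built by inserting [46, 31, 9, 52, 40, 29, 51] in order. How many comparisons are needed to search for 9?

Search path for 9: 46 -> 31 -> 9
Found: True
Comparisons: 3


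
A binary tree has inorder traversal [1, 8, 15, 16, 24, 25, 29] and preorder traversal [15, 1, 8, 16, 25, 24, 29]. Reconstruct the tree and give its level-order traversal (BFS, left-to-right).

Inorder:  [1, 8, 15, 16, 24, 25, 29]
Preorder: [15, 1, 8, 16, 25, 24, 29]
Algorithm: preorder visits root first, so consume preorder in order;
for each root, split the current inorder slice at that value into
left-subtree inorder and right-subtree inorder, then recurse.
Recursive splits:
  root=15; inorder splits into left=[1, 8], right=[16, 24, 25, 29]
  root=1; inorder splits into left=[], right=[8]
  root=8; inorder splits into left=[], right=[]
  root=16; inorder splits into left=[], right=[24, 25, 29]
  root=25; inorder splits into left=[24], right=[29]
  root=24; inorder splits into left=[], right=[]
  root=29; inorder splits into left=[], right=[]
Reconstructed level-order: [15, 1, 16, 8, 25, 24, 29]


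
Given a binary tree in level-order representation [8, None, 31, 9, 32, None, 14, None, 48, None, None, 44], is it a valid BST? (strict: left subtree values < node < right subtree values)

Level-order array: [8, None, 31, 9, 32, None, 14, None, 48, None, None, 44]
Validate using subtree bounds (lo, hi): at each node, require lo < value < hi,
then recurse left with hi=value and right with lo=value.
Preorder trace (stopping at first violation):
  at node 8 with bounds (-inf, +inf): OK
  at node 31 with bounds (8, +inf): OK
  at node 9 with bounds (8, 31): OK
  at node 14 with bounds (9, 31): OK
  at node 32 with bounds (31, +inf): OK
  at node 48 with bounds (32, +inf): OK
  at node 44 with bounds (32, 48): OK
No violation found at any node.
Result: Valid BST


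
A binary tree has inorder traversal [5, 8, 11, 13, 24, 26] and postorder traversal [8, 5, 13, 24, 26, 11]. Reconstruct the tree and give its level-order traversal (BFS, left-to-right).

Inorder:   [5, 8, 11, 13, 24, 26]
Postorder: [8, 5, 13, 24, 26, 11]
Algorithm: postorder visits root last, so walk postorder right-to-left;
each value is the root of the current inorder slice — split it at that
value, recurse on the right subtree first, then the left.
Recursive splits:
  root=11; inorder splits into left=[5, 8], right=[13, 24, 26]
  root=26; inorder splits into left=[13, 24], right=[]
  root=24; inorder splits into left=[13], right=[]
  root=13; inorder splits into left=[], right=[]
  root=5; inorder splits into left=[], right=[8]
  root=8; inorder splits into left=[], right=[]
Reconstructed level-order: [11, 5, 26, 8, 24, 13]


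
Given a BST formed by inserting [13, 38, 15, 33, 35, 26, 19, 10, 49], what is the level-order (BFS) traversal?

Tree insertion order: [13, 38, 15, 33, 35, 26, 19, 10, 49]
Tree (level-order array): [13, 10, 38, None, None, 15, 49, None, 33, None, None, 26, 35, 19]
BFS from the root, enqueuing left then right child of each popped node:
  queue [13] -> pop 13, enqueue [10, 38], visited so far: [13]
  queue [10, 38] -> pop 10, enqueue [none], visited so far: [13, 10]
  queue [38] -> pop 38, enqueue [15, 49], visited so far: [13, 10, 38]
  queue [15, 49] -> pop 15, enqueue [33], visited so far: [13, 10, 38, 15]
  queue [49, 33] -> pop 49, enqueue [none], visited so far: [13, 10, 38, 15, 49]
  queue [33] -> pop 33, enqueue [26, 35], visited so far: [13, 10, 38, 15, 49, 33]
  queue [26, 35] -> pop 26, enqueue [19], visited so far: [13, 10, 38, 15, 49, 33, 26]
  queue [35, 19] -> pop 35, enqueue [none], visited so far: [13, 10, 38, 15, 49, 33, 26, 35]
  queue [19] -> pop 19, enqueue [none], visited so far: [13, 10, 38, 15, 49, 33, 26, 35, 19]
Result: [13, 10, 38, 15, 49, 33, 26, 35, 19]


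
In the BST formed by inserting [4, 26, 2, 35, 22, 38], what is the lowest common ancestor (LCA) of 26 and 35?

Tree insertion order: [4, 26, 2, 35, 22, 38]
Tree (level-order array): [4, 2, 26, None, None, 22, 35, None, None, None, 38]
In a BST, the LCA of p=26, q=35 is the first node v on the
root-to-leaf path with p <= v <= q (go left if both < v, right if both > v).
Walk from root:
  at 4: both 26 and 35 > 4, go right
  at 26: 26 <= 26 <= 35, this is the LCA
LCA = 26


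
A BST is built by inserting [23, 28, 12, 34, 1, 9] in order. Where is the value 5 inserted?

Starting tree (level order): [23, 12, 28, 1, None, None, 34, None, 9]
Insertion path: 23 -> 12 -> 1 -> 9
Result: insert 5 as left child of 9
Final tree (level order): [23, 12, 28, 1, None, None, 34, None, 9, None, None, 5]


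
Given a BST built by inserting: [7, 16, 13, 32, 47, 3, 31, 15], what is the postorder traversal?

Tree insertion order: [7, 16, 13, 32, 47, 3, 31, 15]
Tree (level-order array): [7, 3, 16, None, None, 13, 32, None, 15, 31, 47]
Postorder traversal: [3, 15, 13, 31, 47, 32, 16, 7]
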